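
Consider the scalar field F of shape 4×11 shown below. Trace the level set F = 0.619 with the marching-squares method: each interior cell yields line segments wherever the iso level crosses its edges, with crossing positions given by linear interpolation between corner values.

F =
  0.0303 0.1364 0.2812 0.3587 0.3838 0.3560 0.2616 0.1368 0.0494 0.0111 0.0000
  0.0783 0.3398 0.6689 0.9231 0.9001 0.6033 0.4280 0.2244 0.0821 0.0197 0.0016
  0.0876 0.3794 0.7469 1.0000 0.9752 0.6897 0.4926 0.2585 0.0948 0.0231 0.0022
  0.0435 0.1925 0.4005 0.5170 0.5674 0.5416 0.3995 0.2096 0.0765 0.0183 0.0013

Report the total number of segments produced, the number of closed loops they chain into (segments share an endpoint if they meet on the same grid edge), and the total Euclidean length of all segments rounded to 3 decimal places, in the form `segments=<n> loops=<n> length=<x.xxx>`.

cell (0,1): code 0100 → (0.871,2.000)–(1.000,1.848)
cell (0,2): code 1100 → (0.461,3.000)–(0.871,2.000)
cell (0,3): code 1100 → (0.456,4.000)–(0.461,3.000)
cell (0,4): code 1000 → (1.000,4.947)–(0.456,4.000)
cell (1,1): code 0110 → (1.000,1.848)–(2.000,1.652)
cell (1,4): code 1101 → (1.182,5.000)–(1.000,4.947)
cell (1,5): code 1000 → (2.000,5.359)–(1.182,5.000)
cell (2,1): code 0010 → (2.000,1.652)–(2.369,2.000)
cell (2,2): code 0011 → (2.369,2.000)–(2.789,3.000)
cell (2,3): code 0011 → (2.789,3.000)–(2.873,4.000)
cell (2,4): code 0011 → (2.873,4.000)–(2.477,5.000)
cell (2,5): code 0001 → (2.477,5.000)–(2.000,5.359)
total: 12 segments, chained into 1 closed loop(s), length Σ = 9.742128

segments=12 loops=1 length=9.742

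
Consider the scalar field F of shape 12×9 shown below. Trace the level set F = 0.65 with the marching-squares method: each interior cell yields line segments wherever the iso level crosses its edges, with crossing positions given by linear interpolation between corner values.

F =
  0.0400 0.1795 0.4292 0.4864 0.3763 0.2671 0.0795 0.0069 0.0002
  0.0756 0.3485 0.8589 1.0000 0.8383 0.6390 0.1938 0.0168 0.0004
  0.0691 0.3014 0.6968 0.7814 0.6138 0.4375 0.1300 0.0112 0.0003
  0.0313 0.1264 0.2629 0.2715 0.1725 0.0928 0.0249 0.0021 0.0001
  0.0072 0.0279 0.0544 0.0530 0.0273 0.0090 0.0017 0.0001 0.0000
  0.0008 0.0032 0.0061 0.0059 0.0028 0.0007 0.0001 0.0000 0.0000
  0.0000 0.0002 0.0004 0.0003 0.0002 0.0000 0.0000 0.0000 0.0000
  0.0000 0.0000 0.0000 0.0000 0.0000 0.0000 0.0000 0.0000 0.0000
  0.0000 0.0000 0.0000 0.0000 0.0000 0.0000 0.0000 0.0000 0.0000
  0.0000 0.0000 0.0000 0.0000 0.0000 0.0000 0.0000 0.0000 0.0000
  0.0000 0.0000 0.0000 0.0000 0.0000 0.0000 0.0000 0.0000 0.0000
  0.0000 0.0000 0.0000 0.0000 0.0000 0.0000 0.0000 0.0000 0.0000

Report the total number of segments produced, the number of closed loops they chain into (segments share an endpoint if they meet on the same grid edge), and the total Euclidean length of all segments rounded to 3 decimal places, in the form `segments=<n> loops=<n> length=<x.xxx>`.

segments=10 loops=1 length=8.291

cell (0,1): code 0100 → (0.514,2.000)–(1.000,1.591)
cell (0,2): code 1100 → (0.319,3.000)–(0.514,2.000)
cell (0,3): code 1100 → (0.592,4.000)–(0.319,3.000)
cell (0,4): code 1000 → (1.000,4.945)–(0.592,4.000)
cell (1,1): code 0110 → (1.000,1.591)–(2.000,1.882)
cell (1,3): code 1011 → (2.000,3.784)–(1.839,4.000)
cell (1,4): code 0001 → (1.839,4.000)–(1.000,4.945)
cell (2,1): code 0010 → (2.000,1.882)–(2.108,2.000)
cell (2,2): code 0011 → (2.108,2.000)–(2.258,3.000)
cell (2,3): code 0001 → (2.258,3.000)–(2.000,3.784)
total: 10 segments, chained into 1 closed loop(s), length Σ = 8.291162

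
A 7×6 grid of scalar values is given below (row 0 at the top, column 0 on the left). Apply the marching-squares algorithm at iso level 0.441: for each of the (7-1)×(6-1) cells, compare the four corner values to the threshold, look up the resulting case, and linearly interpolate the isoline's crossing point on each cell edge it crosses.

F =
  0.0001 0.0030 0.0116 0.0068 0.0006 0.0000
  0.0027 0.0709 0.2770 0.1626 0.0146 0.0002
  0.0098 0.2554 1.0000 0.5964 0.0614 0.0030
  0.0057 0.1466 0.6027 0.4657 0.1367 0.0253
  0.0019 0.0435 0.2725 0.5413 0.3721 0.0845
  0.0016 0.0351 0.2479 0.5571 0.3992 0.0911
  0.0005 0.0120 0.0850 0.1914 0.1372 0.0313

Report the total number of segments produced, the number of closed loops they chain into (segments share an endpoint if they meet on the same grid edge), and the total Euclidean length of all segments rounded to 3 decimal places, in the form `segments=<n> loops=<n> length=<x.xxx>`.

segments=12 loops=1 length=10.562

cell (1,1): code 0100 → (1.227,2.000)–(2.000,1.249)
cell (1,2): code 1100 → (1.642,3.000)–(1.227,2.000)
cell (1,3): code 1000 → (2.000,3.290)–(1.642,3.000)
cell (2,1): code 0110 → (2.000,1.249)–(3.000,1.645)
cell (2,3): code 1001 → (3.000,3.075)–(2.000,3.290)
cell (3,1): code 0010 → (3.000,1.645)–(3.490,2.000)
cell (3,2): code 0111 → (3.490,2.000)–(4.000,2.627)
cell (3,3): code 1001 → (4.000,3.593)–(3.000,3.075)
cell (4,2): code 0110 → (4.000,2.627)–(5.000,2.625)
cell (4,3): code 1001 → (5.000,3.735)–(4.000,3.593)
cell (5,2): code 0010 → (5.000,2.625)–(5.317,3.000)
cell (5,3): code 0001 → (5.317,3.000)–(5.000,3.735)
total: 12 segments, chained into 1 closed loop(s), length Σ = 10.561746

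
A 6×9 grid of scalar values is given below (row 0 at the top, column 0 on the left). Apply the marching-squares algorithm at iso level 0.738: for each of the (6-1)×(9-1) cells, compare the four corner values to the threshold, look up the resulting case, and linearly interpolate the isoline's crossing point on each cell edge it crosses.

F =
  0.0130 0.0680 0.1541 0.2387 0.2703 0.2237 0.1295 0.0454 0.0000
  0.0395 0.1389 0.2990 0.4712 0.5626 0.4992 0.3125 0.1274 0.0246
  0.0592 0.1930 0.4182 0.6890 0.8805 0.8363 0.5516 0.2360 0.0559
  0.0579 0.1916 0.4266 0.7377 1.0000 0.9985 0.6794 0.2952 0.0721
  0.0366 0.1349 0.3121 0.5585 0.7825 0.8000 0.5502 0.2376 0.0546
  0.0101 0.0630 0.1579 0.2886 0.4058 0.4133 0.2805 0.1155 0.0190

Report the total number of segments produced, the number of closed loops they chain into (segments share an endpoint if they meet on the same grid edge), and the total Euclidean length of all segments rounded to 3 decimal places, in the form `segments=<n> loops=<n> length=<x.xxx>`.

segments=10 loops=1 length=8.429

cell (1,3): code 0100 → (1.552,4.000)–(2.000,3.256)
cell (1,4): code 1100 → (1.708,5.000)–(1.552,4.000)
cell (1,5): code 1000 → (2.000,5.345)–(1.708,5.000)
cell (2,3): code 0110 → (2.000,3.256)–(3.000,3.001)
cell (2,5): code 1001 → (3.000,5.816)–(2.000,5.345)
cell (3,3): code 0110 → (3.000,3.001)–(4.000,3.801)
cell (3,5): code 1001 → (4.000,5.248)–(3.000,5.816)
cell (4,3): code 0010 → (4.000,3.801)–(4.118,4.000)
cell (4,4): code 0011 → (4.118,4.000)–(4.160,5.000)
cell (4,5): code 0001 → (4.160,5.000)–(4.000,5.248)
total: 10 segments, chained into 1 closed loop(s), length Σ = 8.428561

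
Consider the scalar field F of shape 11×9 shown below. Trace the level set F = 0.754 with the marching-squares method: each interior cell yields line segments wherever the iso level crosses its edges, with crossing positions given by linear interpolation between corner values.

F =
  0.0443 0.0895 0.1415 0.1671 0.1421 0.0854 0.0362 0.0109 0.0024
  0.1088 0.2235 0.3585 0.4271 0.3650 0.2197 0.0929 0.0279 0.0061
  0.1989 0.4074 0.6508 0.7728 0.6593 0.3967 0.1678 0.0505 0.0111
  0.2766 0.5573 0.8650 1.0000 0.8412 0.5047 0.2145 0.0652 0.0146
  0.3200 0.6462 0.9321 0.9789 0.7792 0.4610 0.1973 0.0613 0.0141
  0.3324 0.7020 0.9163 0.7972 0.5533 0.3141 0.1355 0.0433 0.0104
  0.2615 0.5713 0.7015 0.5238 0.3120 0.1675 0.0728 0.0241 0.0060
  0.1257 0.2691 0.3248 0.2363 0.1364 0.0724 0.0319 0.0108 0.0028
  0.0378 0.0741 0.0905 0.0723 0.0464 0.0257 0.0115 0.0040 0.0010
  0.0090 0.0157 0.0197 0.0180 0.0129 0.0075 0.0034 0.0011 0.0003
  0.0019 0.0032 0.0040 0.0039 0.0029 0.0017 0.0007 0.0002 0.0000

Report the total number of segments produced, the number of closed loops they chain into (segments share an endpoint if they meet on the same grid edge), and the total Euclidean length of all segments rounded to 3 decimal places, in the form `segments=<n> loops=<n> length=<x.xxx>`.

segments=14 loops=1 length=10.350

cell (1,2): code 0100 → (1.946,3.000)–(2.000,2.846)
cell (1,3): code 1000 → (2.000,3.166)–(1.946,3.000)
cell (2,1): code 0100 → (2.482,2.000)–(3.000,1.639)
cell (2,2): code 1110 → (2.000,2.846)–(2.482,2.000)
cell (2,3): code 1101 → (2.521,4.000)–(2.000,3.166)
cell (2,4): code 1000 → (3.000,4.259)–(2.521,4.000)
cell (3,1): code 0110 → (3.000,1.639)–(4.000,1.377)
cell (3,4): code 1001 → (4.000,4.079)–(3.000,4.259)
cell (4,1): code 0110 → (4.000,1.377)–(5.000,1.243)
cell (4,3): code 1011 → (5.000,3.177)–(4.112,4.000)
cell (4,4): code 0001 → (4.112,4.000)–(4.000,4.079)
cell (5,1): code 0010 → (5.000,1.243)–(5.756,2.000)
cell (5,2): code 0011 → (5.756,2.000)–(5.158,3.000)
cell (5,3): code 0001 → (5.158,3.000)–(5.000,3.177)
total: 14 segments, chained into 1 closed loop(s), length Σ = 10.349800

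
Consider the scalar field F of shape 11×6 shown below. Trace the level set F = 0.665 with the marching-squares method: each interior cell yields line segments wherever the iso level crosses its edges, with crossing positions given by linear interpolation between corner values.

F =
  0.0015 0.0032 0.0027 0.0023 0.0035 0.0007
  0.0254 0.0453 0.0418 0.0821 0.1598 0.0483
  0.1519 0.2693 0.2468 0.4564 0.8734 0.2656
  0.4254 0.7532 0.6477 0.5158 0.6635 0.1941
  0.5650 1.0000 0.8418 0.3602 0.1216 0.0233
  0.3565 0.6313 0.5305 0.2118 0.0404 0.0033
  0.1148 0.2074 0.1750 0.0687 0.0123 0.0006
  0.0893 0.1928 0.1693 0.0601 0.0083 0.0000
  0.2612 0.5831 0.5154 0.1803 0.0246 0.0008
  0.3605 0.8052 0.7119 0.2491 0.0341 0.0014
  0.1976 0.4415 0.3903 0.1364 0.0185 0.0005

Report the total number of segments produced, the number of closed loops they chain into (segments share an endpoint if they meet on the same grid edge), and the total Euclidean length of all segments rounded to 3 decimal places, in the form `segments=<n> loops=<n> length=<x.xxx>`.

segments=18 loops=3 length=13.326

cell (1,3): code 0100 → (1.708,4.000)–(2.000,3.500)
cell (1,4): code 1000 → (2.000,4.343)–(1.708,4.000)
cell (2,0): code 0100 → (2.818,1.000)–(3.000,0.731)
cell (2,1): code 1000 → (3.000,1.836)–(2.818,1.000)
cell (2,3): code 0010 → (2.000,3.500)–(2.993,4.000)
cell (2,4): code 0001 → (2.993,4.000)–(2.000,4.343)
cell (3,0): code 0110 → (3.000,0.731)–(4.000,0.230)
cell (3,1): code 1101 → (3.089,2.000)–(3.000,1.836)
cell (3,2): code 1000 → (4.000,2.367)–(3.089,2.000)
cell (4,0): code 0010 → (4.000,0.230)–(4.909,1.000)
cell (4,1): code 0011 → (4.909,1.000)–(4.568,2.000)
cell (4,2): code 0001 → (4.568,2.000)–(4.000,2.367)
cell (8,0): code 0100 → (8.369,1.000)–(9.000,0.685)
cell (8,1): code 1100 → (8.761,2.000)–(8.369,1.000)
cell (8,2): code 1000 → (9.000,2.101)–(8.761,2.000)
cell (9,0): code 0010 → (9.000,0.685)–(9.385,1.000)
cell (9,1): code 0011 → (9.385,1.000)–(9.146,2.000)
cell (9,2): code 0001 → (9.146,2.000)–(9.000,2.101)
total: 18 segments, chained into 3 closed loop(s), length Σ = 13.325843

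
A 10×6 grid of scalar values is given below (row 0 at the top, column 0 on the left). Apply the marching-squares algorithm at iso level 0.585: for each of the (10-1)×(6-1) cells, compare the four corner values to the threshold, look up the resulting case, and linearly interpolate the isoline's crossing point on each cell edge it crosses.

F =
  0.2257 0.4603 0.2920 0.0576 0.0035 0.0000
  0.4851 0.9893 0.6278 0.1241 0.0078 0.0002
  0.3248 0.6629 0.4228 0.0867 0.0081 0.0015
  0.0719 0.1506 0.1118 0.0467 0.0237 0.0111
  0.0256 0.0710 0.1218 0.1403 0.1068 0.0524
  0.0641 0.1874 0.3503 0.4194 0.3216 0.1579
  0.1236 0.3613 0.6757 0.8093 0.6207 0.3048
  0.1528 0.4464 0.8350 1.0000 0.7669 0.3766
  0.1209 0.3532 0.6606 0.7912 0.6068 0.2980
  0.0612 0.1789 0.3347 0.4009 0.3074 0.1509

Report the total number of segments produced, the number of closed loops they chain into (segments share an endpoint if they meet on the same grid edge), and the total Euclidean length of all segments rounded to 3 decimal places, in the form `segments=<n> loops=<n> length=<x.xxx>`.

cell (0,0): code 0100 → (0.236,1.000)–(1.000,0.198)
cell (0,1): code 1100 → (0.873,2.000)–(0.236,1.000)
cell (0,2): code 1000 → (1.000,2.085)–(0.873,2.000)
cell (1,0): code 0110 → (1.000,0.198)–(2.000,0.770)
cell (1,1): code 1011 → (2.000,1.324)–(1.209,2.000)
cell (1,2): code 0001 → (1.209,2.000)–(1.000,2.085)
cell (2,0): code 0010 → (2.000,0.770)–(2.152,1.000)
cell (2,1): code 0001 → (2.152,1.000)–(2.000,1.324)
cell (5,1): code 0100 → (5.721,2.000)–(6.000,1.712)
cell (5,2): code 1100 → (5.425,3.000)–(5.721,2.000)
cell (5,3): code 1100 → (5.881,4.000)–(5.425,3.000)
cell (5,4): code 1000 → (6.000,4.113)–(5.881,4.000)
cell (6,1): code 0110 → (6.000,1.712)–(7.000,1.357)
cell (6,4): code 1001 → (7.000,4.466)–(6.000,4.113)
cell (7,1): code 0110 → (7.000,1.357)–(8.000,1.754)
cell (7,4): code 1001 → (8.000,4.071)–(7.000,4.466)
cell (8,1): code 0010 → (8.000,1.754)–(8.232,2.000)
cell (8,2): code 0011 → (8.232,2.000)–(8.528,3.000)
cell (8,3): code 0011 → (8.528,3.000)–(8.073,4.000)
cell (8,4): code 0001 → (8.073,4.000)–(8.000,4.071)
total: 20 segments, chained into 2 closed loop(s), length Σ = 15.060334

segments=20 loops=2 length=15.060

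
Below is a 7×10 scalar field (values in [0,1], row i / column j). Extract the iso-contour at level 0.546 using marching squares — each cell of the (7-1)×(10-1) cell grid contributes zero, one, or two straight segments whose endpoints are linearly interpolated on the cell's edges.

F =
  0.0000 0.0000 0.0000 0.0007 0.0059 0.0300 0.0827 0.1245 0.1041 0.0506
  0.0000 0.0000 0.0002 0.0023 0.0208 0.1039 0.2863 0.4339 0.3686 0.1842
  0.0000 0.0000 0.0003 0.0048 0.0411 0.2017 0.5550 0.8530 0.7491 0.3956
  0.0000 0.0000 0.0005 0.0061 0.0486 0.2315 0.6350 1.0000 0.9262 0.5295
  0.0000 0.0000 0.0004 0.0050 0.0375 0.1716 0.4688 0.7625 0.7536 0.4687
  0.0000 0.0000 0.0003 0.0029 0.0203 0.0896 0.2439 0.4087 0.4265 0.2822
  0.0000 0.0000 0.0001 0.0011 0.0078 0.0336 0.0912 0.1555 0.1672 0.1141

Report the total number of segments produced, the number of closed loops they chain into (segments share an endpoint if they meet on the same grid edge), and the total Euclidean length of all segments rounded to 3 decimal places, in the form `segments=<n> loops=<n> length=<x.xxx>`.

segments=12 loops=1 length=10.219

cell (1,5): code 0100 → (1.967,6.000)–(2.000,5.975)
cell (1,6): code 1100 → (1.267,7.000)–(1.967,6.000)
cell (1,7): code 1100 → (1.466,8.000)–(1.267,7.000)
cell (1,8): code 1000 → (2.000,8.575)–(1.466,8.000)
cell (2,5): code 0110 → (2.000,5.975)–(3.000,5.779)
cell (2,8): code 1001 → (3.000,8.958)–(2.000,8.575)
cell (3,5): code 0010 → (3.000,5.779)–(3.535,6.000)
cell (3,6): code 0111 → (3.535,6.000)–(4.000,6.263)
cell (3,8): code 1001 → (4.000,8.729)–(3.000,8.958)
cell (4,6): code 0010 → (4.000,6.263)–(4.612,7.000)
cell (4,7): code 0011 → (4.612,7.000)–(4.635,8.000)
cell (4,8): code 0001 → (4.635,8.000)–(4.000,8.729)
total: 12 segments, chained into 1 closed loop(s), length Σ = 10.219492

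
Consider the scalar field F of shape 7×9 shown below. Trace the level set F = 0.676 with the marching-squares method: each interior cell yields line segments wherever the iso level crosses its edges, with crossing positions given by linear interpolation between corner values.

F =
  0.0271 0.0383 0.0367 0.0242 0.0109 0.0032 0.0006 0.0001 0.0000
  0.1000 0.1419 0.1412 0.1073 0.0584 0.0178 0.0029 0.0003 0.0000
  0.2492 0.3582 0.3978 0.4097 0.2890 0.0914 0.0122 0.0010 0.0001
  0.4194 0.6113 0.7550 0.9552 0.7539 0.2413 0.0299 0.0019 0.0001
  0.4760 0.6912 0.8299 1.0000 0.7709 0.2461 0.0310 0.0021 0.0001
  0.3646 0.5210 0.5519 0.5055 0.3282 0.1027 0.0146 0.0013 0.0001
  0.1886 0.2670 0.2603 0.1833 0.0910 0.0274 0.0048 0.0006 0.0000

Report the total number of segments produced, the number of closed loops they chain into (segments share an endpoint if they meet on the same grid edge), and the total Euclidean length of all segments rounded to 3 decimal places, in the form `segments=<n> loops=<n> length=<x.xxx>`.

segments=12 loops=1 length=8.642

cell (2,1): code 0100 → (2.779,2.000)–(3.000,1.450)
cell (2,2): code 1100 → (2.488,3.000)–(2.779,2.000)
cell (2,3): code 1100 → (2.832,4.000)–(2.488,3.000)
cell (2,4): code 1000 → (3.000,4.152)–(2.832,4.000)
cell (3,0): code 0100 → (3.810,1.000)–(4.000,0.929)
cell (3,1): code 1110 → (3.000,1.450)–(3.810,1.000)
cell (3,4): code 1001 → (4.000,4.181)–(3.000,4.152)
cell (4,0): code 0010 → (4.000,0.929)–(4.089,1.000)
cell (4,1): code 0011 → (4.089,1.000)–(4.554,2.000)
cell (4,2): code 0011 → (4.554,2.000)–(4.655,3.000)
cell (4,3): code 0011 → (4.655,3.000)–(4.214,4.000)
cell (4,4): code 0001 → (4.214,4.000)–(4.000,4.181)
total: 12 segments, chained into 1 closed loop(s), length Σ = 8.642481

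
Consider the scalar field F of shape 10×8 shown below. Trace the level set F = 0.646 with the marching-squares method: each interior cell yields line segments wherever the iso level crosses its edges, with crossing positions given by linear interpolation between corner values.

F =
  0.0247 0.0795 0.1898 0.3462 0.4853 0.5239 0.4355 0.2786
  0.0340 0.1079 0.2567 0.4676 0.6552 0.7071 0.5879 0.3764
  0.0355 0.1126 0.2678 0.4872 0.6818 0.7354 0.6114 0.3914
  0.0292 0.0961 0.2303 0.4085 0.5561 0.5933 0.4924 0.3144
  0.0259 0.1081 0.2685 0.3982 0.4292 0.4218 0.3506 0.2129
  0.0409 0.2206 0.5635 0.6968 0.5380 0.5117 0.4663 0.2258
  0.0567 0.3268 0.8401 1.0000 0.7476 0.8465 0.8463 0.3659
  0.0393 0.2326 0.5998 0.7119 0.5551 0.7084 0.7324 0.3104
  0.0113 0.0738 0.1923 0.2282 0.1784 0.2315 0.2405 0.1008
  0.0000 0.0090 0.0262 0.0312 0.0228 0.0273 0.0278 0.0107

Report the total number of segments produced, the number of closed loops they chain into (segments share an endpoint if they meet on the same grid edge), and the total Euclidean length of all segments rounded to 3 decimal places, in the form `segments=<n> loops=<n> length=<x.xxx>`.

cell (0,3): code 0100 → (0.946,4.000)–(1.000,3.951)
cell (0,4): code 1100 → (0.666,5.000)–(0.946,4.000)
cell (0,5): code 1000 → (1.000,5.513)–(0.666,5.000)
cell (1,3): code 0110 → (1.000,3.951)–(2.000,3.816)
cell (1,5): code 1001 → (2.000,5.721)–(1.000,5.513)
cell (2,3): code 0010 → (2.000,3.816)–(2.285,4.000)
cell (2,4): code 0011 → (2.285,4.000)–(2.629,5.000)
cell (2,5): code 0001 → (2.629,5.000)–(2.000,5.721)
cell (4,2): code 0100 → (4.830,3.000)–(5.000,2.619)
cell (4,3): code 1000 → (5.000,3.320)–(4.830,3.000)
cell (5,1): code 0100 → (5.298,2.000)–(6.000,1.622)
cell (5,2): code 1110 → (5.000,2.619)–(5.298,2.000)
cell (5,3): code 1101 → (5.515,4.000)–(5.000,3.320)
cell (5,4): code 1100 → (5.401,5.000)–(5.515,4.000)
cell (5,5): code 1100 → (5.473,6.000)–(5.401,5.000)
cell (5,6): code 1000 → (6.000,6.417)–(5.473,6.000)
cell (6,1): code 0010 → (6.000,1.622)–(6.808,2.000)
cell (6,2): code 0111 → (6.808,2.000)–(7.000,2.412)
cell (6,3): code 1011 → (7.000,3.420)–(6.528,4.000)
cell (6,4): code 0111 → (6.528,4.000)–(7.000,4.593)
cell (6,6): code 1001 → (7.000,6.205)–(6.000,6.417)
cell (7,2): code 0010 → (7.000,2.412)–(7.136,3.000)
cell (7,3): code 0001 → (7.136,3.000)–(7.000,3.420)
cell (7,4): code 0010 → (7.000,4.593)–(7.131,5.000)
cell (7,5): code 0011 → (7.131,5.000)–(7.176,6.000)
cell (7,6): code 0001 → (7.176,6.000)–(7.000,6.205)
total: 26 segments, chained into 2 closed loop(s), length Σ = 18.523386

segments=26 loops=2 length=18.523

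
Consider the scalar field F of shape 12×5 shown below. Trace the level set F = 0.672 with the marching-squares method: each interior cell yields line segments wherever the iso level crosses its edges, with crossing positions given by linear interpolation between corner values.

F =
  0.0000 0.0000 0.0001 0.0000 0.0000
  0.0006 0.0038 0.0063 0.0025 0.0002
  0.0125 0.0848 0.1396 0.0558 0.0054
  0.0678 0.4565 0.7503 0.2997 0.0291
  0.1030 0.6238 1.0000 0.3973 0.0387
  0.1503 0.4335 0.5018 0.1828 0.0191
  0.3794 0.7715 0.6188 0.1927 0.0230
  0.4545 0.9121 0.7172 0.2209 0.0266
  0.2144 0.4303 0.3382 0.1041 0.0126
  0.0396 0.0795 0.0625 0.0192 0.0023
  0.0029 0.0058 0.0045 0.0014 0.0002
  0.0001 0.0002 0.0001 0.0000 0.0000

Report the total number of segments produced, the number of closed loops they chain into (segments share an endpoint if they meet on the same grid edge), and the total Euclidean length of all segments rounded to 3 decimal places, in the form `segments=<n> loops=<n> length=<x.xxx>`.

segments=14 loops=2 length=9.888

cell (2,1): code 0100 → (2.872,2.000)–(3.000,1.733)
cell (2,2): code 1000 → (3.000,2.174)–(2.872,2.000)
cell (3,1): code 0110 → (3.000,1.733)–(4.000,1.128)
cell (3,2): code 1001 → (4.000,2.544)–(3.000,2.174)
cell (4,1): code 0010 → (4.000,1.128)–(4.658,2.000)
cell (4,2): code 0001 → (4.658,2.000)–(4.000,2.544)
cell (5,0): code 0100 → (5.706,1.000)–(6.000,0.746)
cell (5,1): code 1000 → (6.000,1.652)–(5.706,1.000)
cell (6,0): code 0110 → (6.000,0.746)–(7.000,0.475)
cell (6,1): code 1101 → (6.541,2.000)–(6.000,1.652)
cell (6,2): code 1000 → (7.000,2.091)–(6.541,2.000)
cell (7,0): code 0010 → (7.000,0.475)–(7.498,1.000)
cell (7,1): code 0011 → (7.498,1.000)–(7.119,2.000)
cell (7,2): code 0001 → (7.119,2.000)–(7.000,2.091)
total: 14 segments, chained into 2 closed loop(s), length Σ = 9.888106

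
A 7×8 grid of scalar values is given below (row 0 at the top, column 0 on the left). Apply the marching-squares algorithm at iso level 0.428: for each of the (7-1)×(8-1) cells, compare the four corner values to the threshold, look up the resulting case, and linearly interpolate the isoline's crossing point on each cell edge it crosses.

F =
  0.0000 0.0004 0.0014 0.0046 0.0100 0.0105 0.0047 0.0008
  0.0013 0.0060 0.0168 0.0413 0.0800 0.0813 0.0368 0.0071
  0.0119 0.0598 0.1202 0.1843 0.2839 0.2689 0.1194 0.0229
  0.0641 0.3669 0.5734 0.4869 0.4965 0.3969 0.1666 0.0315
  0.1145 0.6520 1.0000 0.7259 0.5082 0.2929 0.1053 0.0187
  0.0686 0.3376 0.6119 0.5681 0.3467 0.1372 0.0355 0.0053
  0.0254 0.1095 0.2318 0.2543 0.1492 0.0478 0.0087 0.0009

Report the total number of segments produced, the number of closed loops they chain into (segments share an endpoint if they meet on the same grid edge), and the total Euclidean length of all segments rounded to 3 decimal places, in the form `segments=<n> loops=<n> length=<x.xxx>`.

segments=14 loops=1 length=10.961

cell (2,1): code 0100 → (2.679,2.000)–(3.000,1.296)
cell (2,2): code 1100 → (2.805,3.000)–(2.679,2.000)
cell (2,3): code 1100 → (2.678,4.000)–(2.805,3.000)
cell (2,4): code 1000 → (3.000,4.688)–(2.678,4.000)
cell (3,0): code 0100 → (3.214,1.000)–(4.000,0.583)
cell (3,1): code 1110 → (3.000,1.296)–(3.214,1.000)
cell (3,4): code 1001 → (4.000,4.373)–(3.000,4.688)
cell (4,0): code 0010 → (4.000,0.583)–(4.712,1.000)
cell (4,1): code 0111 → (4.712,1.000)–(5.000,1.330)
cell (4,3): code 1011 → (5.000,3.633)–(4.497,4.000)
cell (4,4): code 0001 → (4.497,4.000)–(4.000,4.373)
cell (5,1): code 0010 → (5.000,1.330)–(5.484,2.000)
cell (5,2): code 0011 → (5.484,2.000)–(5.446,3.000)
cell (5,3): code 0001 → (5.446,3.000)–(5.000,3.633)
total: 14 segments, chained into 1 closed loop(s), length Σ = 10.961073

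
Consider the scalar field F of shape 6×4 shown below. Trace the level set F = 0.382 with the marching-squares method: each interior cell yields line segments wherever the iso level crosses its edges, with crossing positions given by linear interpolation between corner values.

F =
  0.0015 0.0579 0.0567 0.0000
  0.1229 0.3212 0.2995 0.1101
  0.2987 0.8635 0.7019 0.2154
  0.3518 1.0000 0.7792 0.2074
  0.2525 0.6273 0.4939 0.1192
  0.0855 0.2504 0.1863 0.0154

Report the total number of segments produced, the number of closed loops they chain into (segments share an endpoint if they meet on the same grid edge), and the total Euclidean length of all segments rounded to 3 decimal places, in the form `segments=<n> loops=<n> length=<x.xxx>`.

segments=10 loops=1 length=9.826

cell (1,0): code 0100 → (1.112,1.000)–(2.000,0.147)
cell (1,1): code 1100 → (1.205,2.000)–(1.112,1.000)
cell (1,2): code 1000 → (2.000,2.658)–(1.205,2.000)
cell (2,0): code 0110 → (2.000,0.147)–(3.000,0.047)
cell (2,2): code 1001 → (3.000,2.695)–(2.000,2.658)
cell (3,0): code 0110 → (3.000,0.047)–(4.000,0.346)
cell (3,2): code 1001 → (4.000,2.299)–(3.000,2.695)
cell (4,0): code 0010 → (4.000,0.346)–(4.651,1.000)
cell (4,1): code 0011 → (4.651,1.000)–(4.364,2.000)
cell (4,2): code 0001 → (4.364,2.000)–(4.000,2.299)
total: 10 segments, chained into 1 closed loop(s), length Σ = 9.825987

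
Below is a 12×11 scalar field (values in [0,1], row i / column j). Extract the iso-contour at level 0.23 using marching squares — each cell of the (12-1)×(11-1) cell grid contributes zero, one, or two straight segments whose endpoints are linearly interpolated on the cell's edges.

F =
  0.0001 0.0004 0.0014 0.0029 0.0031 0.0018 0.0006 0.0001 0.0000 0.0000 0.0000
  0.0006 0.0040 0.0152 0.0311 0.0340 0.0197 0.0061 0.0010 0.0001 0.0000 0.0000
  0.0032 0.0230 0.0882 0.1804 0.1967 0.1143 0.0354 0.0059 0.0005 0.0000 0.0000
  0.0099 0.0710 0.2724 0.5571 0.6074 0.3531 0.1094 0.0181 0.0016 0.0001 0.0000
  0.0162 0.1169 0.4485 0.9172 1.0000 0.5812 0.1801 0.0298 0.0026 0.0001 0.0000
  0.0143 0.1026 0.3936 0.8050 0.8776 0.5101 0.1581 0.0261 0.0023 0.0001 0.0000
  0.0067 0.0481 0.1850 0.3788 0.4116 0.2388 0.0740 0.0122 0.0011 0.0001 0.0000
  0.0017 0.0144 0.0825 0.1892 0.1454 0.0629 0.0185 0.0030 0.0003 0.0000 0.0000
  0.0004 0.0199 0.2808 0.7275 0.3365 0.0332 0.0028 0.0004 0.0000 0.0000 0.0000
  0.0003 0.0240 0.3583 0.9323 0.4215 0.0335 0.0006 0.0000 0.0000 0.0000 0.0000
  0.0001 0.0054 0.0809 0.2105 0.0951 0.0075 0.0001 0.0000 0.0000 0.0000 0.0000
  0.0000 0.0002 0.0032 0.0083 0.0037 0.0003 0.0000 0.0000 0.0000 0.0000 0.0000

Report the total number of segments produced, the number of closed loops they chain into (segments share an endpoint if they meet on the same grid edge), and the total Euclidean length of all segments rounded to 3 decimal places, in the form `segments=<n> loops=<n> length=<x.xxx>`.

segments=26 loops=2 length=23.195

cell (2,1): code 0100 → (2.770,2.000)–(3.000,1.789)
cell (2,2): code 1100 → (2.132,3.000)–(2.770,2.000)
cell (2,3): code 1100 → (2.081,4.000)–(2.132,3.000)
cell (2,4): code 1100 → (2.485,5.000)–(2.081,4.000)
cell (2,5): code 1000 → (3.000,5.505)–(2.485,5.000)
cell (3,1): code 0110 → (3.000,1.789)–(4.000,1.341)
cell (3,5): code 1001 → (4.000,5.876)–(3.000,5.505)
cell (4,1): code 0110 → (4.000,1.341)–(5.000,1.438)
cell (4,5): code 1001 → (5.000,5.796)–(4.000,5.876)
cell (5,1): code 0010 → (5.000,1.438)–(5.784,2.000)
cell (5,2): code 0111 → (5.784,2.000)–(6.000,2.232)
cell (5,5): code 1001 → (6.000,5.053)–(5.000,5.796)
cell (6,2): code 0010 → (6.000,2.232)–(6.785,3.000)
cell (6,3): code 0011 → (6.785,3.000)–(6.682,4.000)
cell (6,4): code 0011 → (6.682,4.000)–(6.050,5.000)
cell (6,5): code 0001 → (6.050,5.000)–(6.000,5.053)
cell (7,1): code 0100 → (7.744,2.000)–(8.000,1.805)
cell (7,2): code 1100 → (7.076,3.000)–(7.744,2.000)
cell (7,3): code 1100 → (7.443,4.000)–(7.076,3.000)
cell (7,4): code 1000 → (8.000,4.351)–(7.443,4.000)
cell (8,1): code 0110 → (8.000,1.805)–(9.000,1.616)
cell (8,4): code 1001 → (9.000,4.494)–(8.000,4.351)
cell (9,1): code 0010 → (9.000,1.616)–(9.463,2.000)
cell (9,2): code 0011 → (9.463,2.000)–(9.973,3.000)
cell (9,3): code 0011 → (9.973,3.000)–(9.587,4.000)
cell (9,4): code 0001 → (9.587,4.000)–(9.000,4.494)
total: 26 segments, chained into 2 closed loop(s), length Σ = 23.195000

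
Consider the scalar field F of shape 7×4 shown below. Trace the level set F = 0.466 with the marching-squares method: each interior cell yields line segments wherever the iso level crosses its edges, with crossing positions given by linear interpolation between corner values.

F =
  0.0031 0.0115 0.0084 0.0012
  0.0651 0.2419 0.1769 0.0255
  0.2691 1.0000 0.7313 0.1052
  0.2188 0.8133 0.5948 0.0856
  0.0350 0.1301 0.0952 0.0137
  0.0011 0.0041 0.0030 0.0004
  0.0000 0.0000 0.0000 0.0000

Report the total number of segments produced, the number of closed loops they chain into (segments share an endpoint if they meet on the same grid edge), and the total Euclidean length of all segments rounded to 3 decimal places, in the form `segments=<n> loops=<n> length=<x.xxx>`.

segments=8 loops=1 length=6.871

cell (1,0): code 0100 → (1.296,1.000)–(2.000,0.269)
cell (1,1): code 1100 → (1.521,2.000)–(1.296,1.000)
cell (1,2): code 1000 → (2.000,2.424)–(1.521,2.000)
cell (2,0): code 0110 → (2.000,0.269)–(3.000,0.416)
cell (2,2): code 1001 → (3.000,2.253)–(2.000,2.424)
cell (3,0): code 0010 → (3.000,0.416)–(3.508,1.000)
cell (3,1): code 0011 → (3.508,1.000)–(3.258,2.000)
cell (3,2): code 0001 → (3.258,2.000)–(3.000,2.253)
total: 8 segments, chained into 1 closed loop(s), length Σ = 6.870849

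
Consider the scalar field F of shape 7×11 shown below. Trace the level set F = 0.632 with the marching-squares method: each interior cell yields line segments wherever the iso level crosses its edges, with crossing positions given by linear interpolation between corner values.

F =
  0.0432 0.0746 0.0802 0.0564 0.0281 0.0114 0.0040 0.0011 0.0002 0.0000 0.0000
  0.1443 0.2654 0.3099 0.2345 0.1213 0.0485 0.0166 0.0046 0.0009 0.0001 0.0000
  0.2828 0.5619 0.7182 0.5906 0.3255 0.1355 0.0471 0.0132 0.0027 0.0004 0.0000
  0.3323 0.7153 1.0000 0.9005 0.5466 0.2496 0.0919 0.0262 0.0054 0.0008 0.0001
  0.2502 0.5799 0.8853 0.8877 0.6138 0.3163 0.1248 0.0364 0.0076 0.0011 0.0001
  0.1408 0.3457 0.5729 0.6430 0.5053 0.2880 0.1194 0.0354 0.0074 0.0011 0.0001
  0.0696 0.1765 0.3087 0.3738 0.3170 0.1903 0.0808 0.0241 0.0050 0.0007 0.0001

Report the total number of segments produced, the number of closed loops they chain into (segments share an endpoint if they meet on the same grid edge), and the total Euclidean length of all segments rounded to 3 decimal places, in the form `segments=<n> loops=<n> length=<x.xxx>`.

cell (1,1): code 0100 → (1.789,2.000)–(2.000,1.448)
cell (1,2): code 1000 → (2.000,2.676)–(1.789,2.000)
cell (2,0): code 0100 → (2.457,1.000)–(3.000,0.783)
cell (2,1): code 1110 → (2.000,1.448)–(2.457,1.000)
cell (2,2): code 1101 → (2.134,3.000)–(2.000,2.676)
cell (2,3): code 1000 → (3.000,3.759)–(2.134,3.000)
cell (3,0): code 0010 → (3.000,0.783)–(3.615,1.000)
cell (3,1): code 0111 → (3.615,1.000)–(4.000,1.171)
cell (3,3): code 1001 → (4.000,3.934)–(3.000,3.759)
cell (4,1): code 0010 → (4.000,1.171)–(4.811,2.000)
cell (4,2): code 0111 → (4.811,2.000)–(5.000,2.843)
cell (4,3): code 1001 → (5.000,3.080)–(4.000,3.934)
cell (5,2): code 0010 → (5.000,2.843)–(5.041,3.000)
cell (5,3): code 0001 → (5.041,3.000)–(5.000,3.080)
total: 14 segments, chained into 1 closed loop(s), length Σ = 9.705313

segments=14 loops=1 length=9.705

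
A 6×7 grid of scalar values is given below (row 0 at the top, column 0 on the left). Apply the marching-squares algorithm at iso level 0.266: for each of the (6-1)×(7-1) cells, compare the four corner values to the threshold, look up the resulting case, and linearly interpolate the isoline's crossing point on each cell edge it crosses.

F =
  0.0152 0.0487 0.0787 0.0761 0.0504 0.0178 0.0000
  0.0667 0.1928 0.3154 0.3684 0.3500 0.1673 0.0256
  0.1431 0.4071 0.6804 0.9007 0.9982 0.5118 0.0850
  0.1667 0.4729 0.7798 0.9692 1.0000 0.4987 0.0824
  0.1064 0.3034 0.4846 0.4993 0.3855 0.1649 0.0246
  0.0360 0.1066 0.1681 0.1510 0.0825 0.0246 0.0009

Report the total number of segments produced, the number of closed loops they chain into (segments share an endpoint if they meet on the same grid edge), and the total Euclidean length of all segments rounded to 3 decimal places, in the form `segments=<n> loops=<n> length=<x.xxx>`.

cell (0,1): code 0100 → (0.791,2.000)–(1.000,1.597)
cell (0,2): code 1100 → (0.650,3.000)–(0.791,2.000)
cell (0,3): code 1100 → (0.720,4.000)–(0.650,3.000)
cell (0,4): code 1000 → (1.000,4.460)–(0.720,4.000)
cell (1,0): code 0100 → (1.342,1.000)–(2.000,0.466)
cell (1,1): code 1110 → (1.000,1.597)–(1.342,1.000)
cell (1,4): code 1101 → (1.287,5.000)–(1.000,4.460)
cell (1,5): code 1000 → (2.000,5.576)–(1.287,5.000)
cell (2,0): code 0110 → (2.000,0.466)–(3.000,0.324)
cell (2,5): code 1001 → (3.000,5.559)–(2.000,5.576)
cell (3,0): code 0110 → (3.000,0.324)–(4.000,0.810)
cell (3,4): code 1011 → (4.000,4.542)–(3.697,5.000)
cell (3,5): code 0001 → (3.697,5.000)–(3.000,5.559)
cell (4,0): code 0010 → (4.000,0.810)–(4.190,1.000)
cell (4,1): code 0011 → (4.190,1.000)–(4.691,2.000)
cell (4,2): code 0011 → (4.691,2.000)–(4.670,3.000)
cell (4,3): code 0011 → (4.670,3.000)–(4.394,4.000)
cell (4,4): code 0001 → (4.394,4.000)–(4.000,4.542)
total: 18 segments, chained into 1 closed loop(s), length Σ = 14.728247

segments=18 loops=1 length=14.728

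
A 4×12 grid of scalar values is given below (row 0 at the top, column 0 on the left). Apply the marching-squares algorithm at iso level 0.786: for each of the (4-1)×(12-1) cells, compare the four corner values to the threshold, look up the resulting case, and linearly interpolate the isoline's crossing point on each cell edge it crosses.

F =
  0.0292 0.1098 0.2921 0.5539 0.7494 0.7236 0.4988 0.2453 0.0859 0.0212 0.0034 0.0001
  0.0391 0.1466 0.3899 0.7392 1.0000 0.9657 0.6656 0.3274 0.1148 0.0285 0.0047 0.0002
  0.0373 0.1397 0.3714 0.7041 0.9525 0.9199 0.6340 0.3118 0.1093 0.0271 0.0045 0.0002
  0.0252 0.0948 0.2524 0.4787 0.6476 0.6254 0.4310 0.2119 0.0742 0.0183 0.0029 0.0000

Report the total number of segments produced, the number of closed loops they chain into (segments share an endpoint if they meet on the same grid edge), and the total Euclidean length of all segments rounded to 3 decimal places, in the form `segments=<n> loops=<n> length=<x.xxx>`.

cell (0,3): code 0100 → (0.146,4.000)–(1.000,3.179)
cell (0,4): code 1100 → (0.258,5.000)–(0.146,4.000)
cell (0,5): code 1000 → (1.000,5.599)–(0.258,5.000)
cell (1,3): code 0110 → (1.000,3.179)–(2.000,3.330)
cell (1,5): code 1001 → (2.000,5.468)–(1.000,5.599)
cell (2,3): code 0010 → (2.000,3.330)–(2.546,4.000)
cell (2,4): code 0011 → (2.546,4.000)–(2.455,5.000)
cell (2,5): code 0001 → (2.455,5.000)–(2.000,5.468)
total: 8 segments, chained into 1 closed loop(s), length Σ = 7.685373

segments=8 loops=1 length=7.685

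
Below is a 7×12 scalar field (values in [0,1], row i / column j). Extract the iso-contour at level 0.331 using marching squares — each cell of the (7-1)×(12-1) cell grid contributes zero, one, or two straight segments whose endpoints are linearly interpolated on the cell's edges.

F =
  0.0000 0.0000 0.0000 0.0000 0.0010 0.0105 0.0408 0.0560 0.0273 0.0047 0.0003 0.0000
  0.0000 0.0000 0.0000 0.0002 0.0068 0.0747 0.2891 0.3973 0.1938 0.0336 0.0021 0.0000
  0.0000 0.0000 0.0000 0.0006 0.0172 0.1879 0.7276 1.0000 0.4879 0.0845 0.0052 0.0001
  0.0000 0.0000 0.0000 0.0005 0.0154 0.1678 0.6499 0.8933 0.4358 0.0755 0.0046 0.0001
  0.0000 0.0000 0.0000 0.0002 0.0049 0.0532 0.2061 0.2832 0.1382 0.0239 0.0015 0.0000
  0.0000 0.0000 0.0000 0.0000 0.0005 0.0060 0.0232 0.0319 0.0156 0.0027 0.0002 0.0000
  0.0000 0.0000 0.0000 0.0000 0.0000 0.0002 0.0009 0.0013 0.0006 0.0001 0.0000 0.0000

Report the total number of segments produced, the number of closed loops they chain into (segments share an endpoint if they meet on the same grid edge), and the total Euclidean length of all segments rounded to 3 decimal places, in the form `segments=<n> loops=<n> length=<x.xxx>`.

cell (0,6): code 0100 → (0.806,7.000)–(1.000,6.387)
cell (0,7): code 1000 → (1.000,7.326)–(0.806,7.000)
cell (1,5): code 0100 → (1.096,6.000)–(2.000,5.265)
cell (1,6): code 1110 → (1.000,6.387)–(1.096,6.000)
cell (1,7): code 1101 → (1.467,8.000)–(1.000,7.326)
cell (1,8): code 1000 → (2.000,8.389)–(1.467,8.000)
cell (2,5): code 0110 → (2.000,5.265)–(3.000,5.339)
cell (2,8): code 1001 → (3.000,8.291)–(2.000,8.389)
cell (3,5): code 0010 → (3.000,5.339)–(3.719,6.000)
cell (3,6): code 0011 → (3.719,6.000)–(3.922,7.000)
cell (3,7): code 0011 → (3.922,7.000)–(3.352,8.000)
cell (3,8): code 0001 → (3.352,8.000)–(3.000,8.291)
total: 12 segments, chained into 1 closed loop(s), length Σ = 9.678532

segments=12 loops=1 length=9.679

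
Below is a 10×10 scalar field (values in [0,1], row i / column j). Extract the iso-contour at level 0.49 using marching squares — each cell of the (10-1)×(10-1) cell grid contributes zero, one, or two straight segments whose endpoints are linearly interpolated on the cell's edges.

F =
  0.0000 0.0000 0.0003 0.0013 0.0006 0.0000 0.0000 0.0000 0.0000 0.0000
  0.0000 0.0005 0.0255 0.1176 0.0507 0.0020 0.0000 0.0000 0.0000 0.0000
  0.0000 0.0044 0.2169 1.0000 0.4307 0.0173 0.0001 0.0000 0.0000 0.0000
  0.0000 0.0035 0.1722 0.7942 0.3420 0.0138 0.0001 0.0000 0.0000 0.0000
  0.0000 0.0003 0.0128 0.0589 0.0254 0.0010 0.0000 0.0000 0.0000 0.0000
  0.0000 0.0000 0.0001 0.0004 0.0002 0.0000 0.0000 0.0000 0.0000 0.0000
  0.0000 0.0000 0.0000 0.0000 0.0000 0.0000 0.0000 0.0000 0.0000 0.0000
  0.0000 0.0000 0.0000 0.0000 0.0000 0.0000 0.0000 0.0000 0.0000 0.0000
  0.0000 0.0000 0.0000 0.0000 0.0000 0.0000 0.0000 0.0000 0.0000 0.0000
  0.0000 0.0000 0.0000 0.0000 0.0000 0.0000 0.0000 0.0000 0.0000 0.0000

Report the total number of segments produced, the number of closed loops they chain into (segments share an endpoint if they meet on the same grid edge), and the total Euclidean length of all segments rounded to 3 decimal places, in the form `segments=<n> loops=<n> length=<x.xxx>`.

cell (1,2): code 0100 → (1.422,3.000)–(2.000,2.349)
cell (1,3): code 1000 → (2.000,3.896)–(1.422,3.000)
cell (2,2): code 0110 → (2.000,2.349)–(3.000,2.511)
cell (2,3): code 1001 → (3.000,3.673)–(2.000,3.896)
cell (3,2): code 0010 → (3.000,2.511)–(3.414,3.000)
cell (3,3): code 0001 → (3.414,3.000)–(3.000,3.673)
total: 6 segments, chained into 1 closed loop(s), length Σ = 5.404821

segments=6 loops=1 length=5.405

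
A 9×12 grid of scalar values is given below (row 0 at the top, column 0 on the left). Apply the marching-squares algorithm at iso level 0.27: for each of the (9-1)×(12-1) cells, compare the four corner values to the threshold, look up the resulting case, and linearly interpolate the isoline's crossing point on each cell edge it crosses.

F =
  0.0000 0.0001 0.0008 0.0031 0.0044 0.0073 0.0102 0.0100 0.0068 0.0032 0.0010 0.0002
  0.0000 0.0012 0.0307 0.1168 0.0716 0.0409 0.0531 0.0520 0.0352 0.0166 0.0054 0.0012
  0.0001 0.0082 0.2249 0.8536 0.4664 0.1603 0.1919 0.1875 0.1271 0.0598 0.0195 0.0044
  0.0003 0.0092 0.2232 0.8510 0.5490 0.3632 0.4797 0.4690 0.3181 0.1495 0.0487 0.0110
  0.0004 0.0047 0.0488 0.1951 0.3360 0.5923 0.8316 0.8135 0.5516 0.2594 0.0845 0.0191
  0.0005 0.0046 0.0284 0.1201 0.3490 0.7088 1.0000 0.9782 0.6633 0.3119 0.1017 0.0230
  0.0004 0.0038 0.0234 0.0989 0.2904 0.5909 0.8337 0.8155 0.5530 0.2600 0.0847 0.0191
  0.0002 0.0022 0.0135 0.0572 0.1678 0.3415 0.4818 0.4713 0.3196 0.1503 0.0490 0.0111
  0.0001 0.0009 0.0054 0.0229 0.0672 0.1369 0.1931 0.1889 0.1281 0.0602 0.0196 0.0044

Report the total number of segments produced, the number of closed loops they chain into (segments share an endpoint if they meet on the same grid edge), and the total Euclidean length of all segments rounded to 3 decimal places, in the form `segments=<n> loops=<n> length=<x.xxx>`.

cell (1,2): code 0100 → (1.208,3.000)–(2.000,2.072)
cell (1,3): code 1100 → (1.503,4.000)–(1.208,3.000)
cell (1,4): code 1000 → (2.000,4.642)–(1.503,4.000)
cell (2,2): code 0110 → (2.000,2.072)–(3.000,2.075)
cell (2,4): code 1101 → (2.541,5.000)–(2.000,4.642)
cell (2,5): code 1100 → (2.271,6.000)–(2.541,5.000)
cell (2,6): code 1100 → (2.293,7.000)–(2.271,6.000)
cell (2,7): code 1100 → (2.748,8.000)–(2.293,7.000)
cell (2,8): code 1000 → (3.000,8.285)–(2.748,8.000)
cell (3,2): code 0010 → (3.000,2.075)–(3.886,3.000)
cell (3,3): code 0111 → (3.886,3.000)–(4.000,3.532)
cell (3,8): code 1001 → (4.000,8.964)–(3.000,8.285)
cell (4,3): code 0110 → (4.000,3.532)–(5.000,3.655)
cell (4,8): code 1101 → (4.202,9.000)–(4.000,8.964)
cell (4,9): code 1000 → (5.000,9.199)–(4.202,9.000)
cell (5,3): code 0110 → (5.000,3.655)–(6.000,3.893)
cell (5,8): code 1011 → (6.000,8.966)–(5.807,9.000)
cell (5,9): code 0001 → (5.807,9.000)–(5.000,9.199)
cell (6,3): code 0010 → (6.000,3.893)–(6.166,4.000)
cell (6,4): code 0111 → (6.166,4.000)–(7.000,4.588)
cell (6,8): code 1001 → (7.000,8.293)–(6.000,8.966)
cell (7,4): code 0010 → (7.000,4.588)–(7.349,5.000)
cell (7,5): code 0011 → (7.349,5.000)–(7.734,6.000)
cell (7,6): code 0011 → (7.734,6.000)–(7.713,7.000)
cell (7,7): code 0011 → (7.713,7.000)–(7.259,8.000)
cell (7,8): code 0001 → (7.259,8.000)–(7.000,8.293)
total: 26 segments, chained into 1 closed loop(s), length Σ = 21.886071

segments=26 loops=1 length=21.886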